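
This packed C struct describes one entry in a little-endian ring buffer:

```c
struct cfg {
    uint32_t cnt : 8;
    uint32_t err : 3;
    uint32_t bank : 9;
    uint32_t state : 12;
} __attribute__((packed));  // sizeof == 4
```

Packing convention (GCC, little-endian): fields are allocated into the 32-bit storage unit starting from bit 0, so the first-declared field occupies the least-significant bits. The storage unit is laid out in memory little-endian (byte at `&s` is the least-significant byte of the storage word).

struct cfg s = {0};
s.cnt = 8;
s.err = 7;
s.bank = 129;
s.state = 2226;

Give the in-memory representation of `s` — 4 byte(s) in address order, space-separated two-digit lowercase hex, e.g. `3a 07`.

08 0f 24 8b

cnt:8 = 8 → 0x8 << 0 → word 0x00000008
err:3 = 7 → 0x7 << 8 → word 0x00000708
bank:9 = 129 → 0x81 << 11 → word 0x00040f08
state:12 = 2226 → 0x8b2 << 20 → word 0x8b240f08
word = 0x8b240f08 → little-endian bytes:
  [0]=0x08  [1]=0x0f  [2]=0x24  [3]=0x8b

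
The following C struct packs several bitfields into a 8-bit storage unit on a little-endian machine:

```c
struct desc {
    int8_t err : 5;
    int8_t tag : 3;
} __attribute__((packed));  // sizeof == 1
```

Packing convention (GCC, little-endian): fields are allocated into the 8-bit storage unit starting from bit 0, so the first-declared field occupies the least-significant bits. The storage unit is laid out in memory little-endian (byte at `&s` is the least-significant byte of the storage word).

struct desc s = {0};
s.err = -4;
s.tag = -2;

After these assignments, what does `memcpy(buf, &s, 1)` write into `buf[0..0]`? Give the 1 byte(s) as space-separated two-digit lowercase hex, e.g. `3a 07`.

err:5 = -4 → 0x1c << 0 → word 0x1c
tag:3 = -2 → 0x6 << 5 → word 0xdc
word = 0xdc → little-endian bytes:
  [0]=0xdc

dc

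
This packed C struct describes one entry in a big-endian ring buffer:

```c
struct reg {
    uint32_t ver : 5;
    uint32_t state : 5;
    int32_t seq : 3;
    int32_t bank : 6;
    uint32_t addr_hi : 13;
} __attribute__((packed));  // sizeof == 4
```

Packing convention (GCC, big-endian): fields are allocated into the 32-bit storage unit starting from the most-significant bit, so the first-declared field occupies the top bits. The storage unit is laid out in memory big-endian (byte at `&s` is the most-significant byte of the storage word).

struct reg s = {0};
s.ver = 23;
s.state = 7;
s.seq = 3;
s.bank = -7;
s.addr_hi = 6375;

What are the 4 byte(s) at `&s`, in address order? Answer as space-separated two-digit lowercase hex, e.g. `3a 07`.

[27+:5] ver=23 & 0x1f = 0x17; word=0xb8000000
[22+:5] state=7 & 0x1f = 0x7; word=0xb9c00000
[19+:3] seq=3 & 0x7 = 0x3; word=0xb9d80000
[13+:6] bank=-7 & 0x3f = 0x39; word=0xb9df2000
[0+:13] addr_hi=6375 & 0x1fff = 0x18e7; word=0xb9df38e7
word = 0xb9df38e7 → big-endian bytes:
  [0]=0xb9  [1]=0xdf  [2]=0x38  [3]=0xe7

b9 df 38 e7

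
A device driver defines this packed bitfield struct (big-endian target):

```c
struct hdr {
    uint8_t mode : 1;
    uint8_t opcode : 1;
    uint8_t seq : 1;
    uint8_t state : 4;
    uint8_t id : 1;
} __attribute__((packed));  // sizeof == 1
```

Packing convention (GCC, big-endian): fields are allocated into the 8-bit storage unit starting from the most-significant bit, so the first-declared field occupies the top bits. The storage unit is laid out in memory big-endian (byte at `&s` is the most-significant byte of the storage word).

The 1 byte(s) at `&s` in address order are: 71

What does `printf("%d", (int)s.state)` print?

[0]=0x71 (big-endian) → word 0x71
mode:1 @ bit 7 → (0x71>>7)&0x1 = 0x0
opcode:1 @ bit 6 → (0x71>>6)&0x1 = 0x1
seq:1 @ bit 5 → (0x71>>5)&0x1 = 0x1
state:4 @ bit 1 → (0x71>>1)&0xf = 0x8  ←
id:1 @ bit 0 → (0x71>>0)&0x1 = 0x1

8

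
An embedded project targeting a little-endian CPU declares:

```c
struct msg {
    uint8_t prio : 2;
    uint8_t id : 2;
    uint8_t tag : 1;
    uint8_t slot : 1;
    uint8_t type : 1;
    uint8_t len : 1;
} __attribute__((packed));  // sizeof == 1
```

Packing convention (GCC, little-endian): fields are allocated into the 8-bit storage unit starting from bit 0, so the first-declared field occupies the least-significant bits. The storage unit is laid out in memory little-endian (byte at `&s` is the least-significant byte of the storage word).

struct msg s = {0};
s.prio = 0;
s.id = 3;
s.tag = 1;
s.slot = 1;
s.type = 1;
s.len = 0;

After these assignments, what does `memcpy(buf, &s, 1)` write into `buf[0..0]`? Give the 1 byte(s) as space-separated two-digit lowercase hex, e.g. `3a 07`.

7c

prio (2b) val=0 bits=0x0 at bit 0: 0x00
id (2b) val=3 bits=0x3 at bit 2: 0x0c
tag (1b) val=1 bits=0x1 at bit 4: 0x1c
slot (1b) val=1 bits=0x1 at bit 5: 0x3c
type (1b) val=1 bits=0x1 at bit 6: 0x7c
len (1b) val=0 bits=0x0 at bit 7: 0x7c
word = 0x7c → little-endian bytes:
  [0]=0x7c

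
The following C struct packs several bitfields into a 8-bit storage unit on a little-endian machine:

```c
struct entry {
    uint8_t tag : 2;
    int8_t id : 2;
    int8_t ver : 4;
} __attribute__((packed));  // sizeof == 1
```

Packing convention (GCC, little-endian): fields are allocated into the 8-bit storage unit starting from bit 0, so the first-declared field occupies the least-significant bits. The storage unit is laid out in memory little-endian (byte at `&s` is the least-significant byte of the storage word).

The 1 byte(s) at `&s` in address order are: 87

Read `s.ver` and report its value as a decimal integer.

[0]=0x87 (little-endian) → word 0x87
tag [0+:2] = (word>>0) & 0x3 = 3
id [2+:2] = (word>>2) & 0x3 = 1
ver [4+:4] = (word>>4) & 0xf = 8  ←
ver signed 4b, MSB=1: 8 - 16 = -8

-8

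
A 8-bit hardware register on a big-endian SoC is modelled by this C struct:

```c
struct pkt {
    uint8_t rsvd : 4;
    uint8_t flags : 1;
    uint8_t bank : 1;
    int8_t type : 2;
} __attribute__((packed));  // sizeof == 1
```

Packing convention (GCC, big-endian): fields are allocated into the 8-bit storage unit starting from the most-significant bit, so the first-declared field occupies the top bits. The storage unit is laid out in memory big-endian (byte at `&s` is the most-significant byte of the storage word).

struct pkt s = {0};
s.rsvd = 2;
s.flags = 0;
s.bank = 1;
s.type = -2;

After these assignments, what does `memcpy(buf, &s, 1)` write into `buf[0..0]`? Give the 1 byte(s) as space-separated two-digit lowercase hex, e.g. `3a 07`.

rsvd (4b) val=2 bits=0x2 at bit 4: 0x20
flags (1b) val=0 bits=0x0 at bit 3: 0x20
bank (1b) val=1 bits=0x1 at bit 2: 0x24
type (2b) val=-2 bits=0x2 at bit 0: 0x26
word = 0x26 → big-endian bytes:
  [0]=0x26

26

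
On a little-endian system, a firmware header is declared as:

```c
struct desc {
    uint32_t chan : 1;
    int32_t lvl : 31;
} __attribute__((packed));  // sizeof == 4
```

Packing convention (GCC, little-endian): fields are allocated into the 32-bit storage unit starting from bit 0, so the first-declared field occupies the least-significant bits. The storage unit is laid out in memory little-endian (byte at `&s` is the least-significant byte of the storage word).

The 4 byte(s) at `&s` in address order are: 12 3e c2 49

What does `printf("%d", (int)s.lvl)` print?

618733321

[0]=0x12 [1]=0x3e [2]=0xc2 [3]=0x49 (little-endian) → word 0x49c23e12
chan [0+:1] = (word>>0) & 0x1 = 0
lvl [1+:31] = (word>>1) & 0x7fffffff = 618733321  ←
lvl signed 31b, MSB=0: value = 618733321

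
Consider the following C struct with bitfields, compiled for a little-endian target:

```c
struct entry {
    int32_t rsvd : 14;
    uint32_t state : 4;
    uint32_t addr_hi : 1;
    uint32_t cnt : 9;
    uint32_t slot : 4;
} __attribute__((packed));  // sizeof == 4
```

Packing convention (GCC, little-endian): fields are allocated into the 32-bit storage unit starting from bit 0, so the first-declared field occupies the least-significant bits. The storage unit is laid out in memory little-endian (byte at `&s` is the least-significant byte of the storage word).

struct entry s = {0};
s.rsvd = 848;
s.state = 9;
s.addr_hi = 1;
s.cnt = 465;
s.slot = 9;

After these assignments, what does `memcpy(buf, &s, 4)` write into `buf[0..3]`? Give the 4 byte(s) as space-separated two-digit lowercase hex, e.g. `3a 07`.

[0+:14] rsvd=848 & 0x3fff = 0x350; word=0x00000350
[14+:4] state=9 & 0xf = 0x9; word=0x00024350
[18+:1] addr_hi=1 & 0x1 = 0x1; word=0x00064350
[19+:9] cnt=465 & 0x1ff = 0x1d1; word=0x0e8e4350
[28+:4] slot=9 & 0xf = 0x9; word=0x9e8e4350
word = 0x9e8e4350 → little-endian bytes:
  [0]=0x50  [1]=0x43  [2]=0x8e  [3]=0x9e

50 43 8e 9e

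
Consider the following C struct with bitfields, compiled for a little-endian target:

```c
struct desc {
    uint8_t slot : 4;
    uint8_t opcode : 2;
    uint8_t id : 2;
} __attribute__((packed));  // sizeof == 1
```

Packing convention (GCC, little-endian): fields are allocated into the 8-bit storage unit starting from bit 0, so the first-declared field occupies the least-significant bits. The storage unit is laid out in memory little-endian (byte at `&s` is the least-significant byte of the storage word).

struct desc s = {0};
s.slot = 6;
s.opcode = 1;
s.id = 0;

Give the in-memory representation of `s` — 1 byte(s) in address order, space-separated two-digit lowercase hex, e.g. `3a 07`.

[0+:4] slot=6 & 0xf = 0x6; word=0x06
[4+:2] opcode=1 & 0x3 = 0x1; word=0x16
[6+:2] id=0 & 0x3 = 0x0; word=0x16
word = 0x16 → little-endian bytes:
  [0]=0x16

16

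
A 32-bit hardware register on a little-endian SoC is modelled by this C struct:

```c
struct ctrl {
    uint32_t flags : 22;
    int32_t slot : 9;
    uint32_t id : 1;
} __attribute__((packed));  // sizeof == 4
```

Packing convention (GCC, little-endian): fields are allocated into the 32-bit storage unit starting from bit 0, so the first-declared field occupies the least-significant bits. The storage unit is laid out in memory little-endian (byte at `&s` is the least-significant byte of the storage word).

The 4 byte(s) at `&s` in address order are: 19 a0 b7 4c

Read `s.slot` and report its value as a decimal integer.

-206

[0]=0x19 [1]=0xa0 [2]=0xb7 [3]=0x4c (little-endian) → word 0x4cb7a019
flags [0+:22] = (word>>0) & 0x3fffff = 3645465
slot [22+:9] = (word>>22) & 0x1ff = 306  ←
id [31+:1] = (word>>31) & 0x1 = 0
slot signed 9b, MSB=1: 306 - 512 = -206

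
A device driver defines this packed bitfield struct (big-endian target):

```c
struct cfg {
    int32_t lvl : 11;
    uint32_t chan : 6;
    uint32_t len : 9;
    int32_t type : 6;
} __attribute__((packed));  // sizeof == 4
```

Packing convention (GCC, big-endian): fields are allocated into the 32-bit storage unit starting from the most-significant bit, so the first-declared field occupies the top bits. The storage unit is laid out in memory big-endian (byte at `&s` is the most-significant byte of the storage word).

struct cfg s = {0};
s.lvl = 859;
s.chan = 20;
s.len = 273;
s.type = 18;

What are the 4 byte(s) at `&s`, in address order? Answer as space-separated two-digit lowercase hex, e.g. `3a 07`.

6b 6a 44 52

lvl:11 = 859 → 0x35b << 21 → word 0x6b600000
chan:6 = 20 → 0x14 << 15 → word 0x6b6a0000
len:9 = 273 → 0x111 << 6 → word 0x6b6a4440
type:6 = 18 → 0x12 << 0 → word 0x6b6a4452
word = 0x6b6a4452 → big-endian bytes:
  [0]=0x6b  [1]=0x6a  [2]=0x44  [3]=0x52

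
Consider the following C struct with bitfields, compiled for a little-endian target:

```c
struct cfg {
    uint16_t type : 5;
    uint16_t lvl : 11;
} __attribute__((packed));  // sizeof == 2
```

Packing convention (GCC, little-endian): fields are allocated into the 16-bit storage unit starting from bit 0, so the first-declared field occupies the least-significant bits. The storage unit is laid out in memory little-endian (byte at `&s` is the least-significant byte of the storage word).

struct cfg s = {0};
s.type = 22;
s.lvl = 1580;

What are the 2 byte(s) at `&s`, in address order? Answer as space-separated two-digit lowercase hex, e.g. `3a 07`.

[0+:5] type=22 & 0x1f = 0x16; word=0x0016
[5+:11] lvl=1580 & 0x7ff = 0x62c; word=0xc596
word = 0xc596 → little-endian bytes:
  [0]=0x96  [1]=0xc5

96 c5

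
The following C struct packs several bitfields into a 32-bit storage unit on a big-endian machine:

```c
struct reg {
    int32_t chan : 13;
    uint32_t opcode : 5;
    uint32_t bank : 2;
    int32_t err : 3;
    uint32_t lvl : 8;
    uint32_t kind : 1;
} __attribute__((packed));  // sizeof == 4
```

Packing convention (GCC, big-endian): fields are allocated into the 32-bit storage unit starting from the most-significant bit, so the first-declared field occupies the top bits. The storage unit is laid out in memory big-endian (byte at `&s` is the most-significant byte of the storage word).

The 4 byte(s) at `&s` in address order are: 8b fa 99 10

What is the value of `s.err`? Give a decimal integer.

-4

[0]=0x8b [1]=0xfa [2]=0x99 [3]=0x10 (big-endian) → word 0x8bfa9910
chan:13 @ bit 19 → (0x8bfa9910>>19)&0x1fff = 0x117f
opcode:5 @ bit 14 → (0x8bfa9910>>14)&0x1f = 0xa
bank:2 @ bit 12 → (0x8bfa9910>>12)&0x3 = 0x1
err:3 @ bit 9 → (0x8bfa9910>>9)&0x7 = 0x4  ←
lvl:8 @ bit 1 → (0x8bfa9910>>1)&0xff = 0x88
kind:1 @ bit 0 → (0x8bfa9910>>0)&0x1 = 0x0
err signed 3b, MSB=1: 4 - 8 = -4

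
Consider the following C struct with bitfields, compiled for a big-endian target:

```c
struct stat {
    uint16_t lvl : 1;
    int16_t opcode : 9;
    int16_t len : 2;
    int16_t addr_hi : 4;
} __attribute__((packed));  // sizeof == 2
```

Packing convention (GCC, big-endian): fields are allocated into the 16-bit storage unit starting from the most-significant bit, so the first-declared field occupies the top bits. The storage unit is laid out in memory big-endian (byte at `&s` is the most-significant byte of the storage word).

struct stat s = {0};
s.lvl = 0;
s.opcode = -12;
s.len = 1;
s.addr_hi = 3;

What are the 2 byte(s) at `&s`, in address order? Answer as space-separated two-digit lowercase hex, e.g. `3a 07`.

7d 13

lvl:1 = 0 → 0x0 << 15 → word 0x0000
opcode:9 = -12 → 0x1f4 << 6 → word 0x7d00
len:2 = 1 → 0x1 << 4 → word 0x7d10
addr_hi:4 = 3 → 0x3 << 0 → word 0x7d13
word = 0x7d13 → big-endian bytes:
  [0]=0x7d  [1]=0x13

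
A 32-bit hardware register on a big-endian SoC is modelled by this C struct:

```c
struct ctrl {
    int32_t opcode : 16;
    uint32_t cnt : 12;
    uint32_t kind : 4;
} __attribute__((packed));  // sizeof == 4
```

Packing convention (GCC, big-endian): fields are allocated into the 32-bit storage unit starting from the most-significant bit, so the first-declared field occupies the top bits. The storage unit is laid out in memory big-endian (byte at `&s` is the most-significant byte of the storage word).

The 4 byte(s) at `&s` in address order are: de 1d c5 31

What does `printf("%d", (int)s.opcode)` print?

[0]=0xde [1]=0x1d [2]=0xc5 [3]=0x31 (big-endian) → word 0xde1dc531
opcode:16 @ bit 16 → (0xde1dc531>>16)&0xffff = 0xde1d  ←
cnt:12 @ bit 4 → (0xde1dc531>>4)&0xfff = 0xc53
kind:4 @ bit 0 → (0xde1dc531>>0)&0xf = 0x1
opcode signed 16b, MSB=1: 56861 - 65536 = -8675

-8675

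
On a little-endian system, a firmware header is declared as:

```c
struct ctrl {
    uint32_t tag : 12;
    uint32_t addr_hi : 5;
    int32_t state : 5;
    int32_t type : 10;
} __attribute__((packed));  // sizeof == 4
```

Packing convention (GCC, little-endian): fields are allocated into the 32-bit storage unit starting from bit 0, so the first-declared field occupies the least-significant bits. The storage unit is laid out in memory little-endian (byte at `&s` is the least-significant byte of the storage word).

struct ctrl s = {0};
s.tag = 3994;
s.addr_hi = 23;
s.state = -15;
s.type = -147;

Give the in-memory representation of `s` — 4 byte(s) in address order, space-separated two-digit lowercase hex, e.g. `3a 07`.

[0+:12] tag=3994 & 0xfff = 0xf9a; word=0x00000f9a
[12+:5] addr_hi=23 & 0x1f = 0x17; word=0x00017f9a
[17+:5] state=-15 & 0x1f = 0x11; word=0x00237f9a
[22+:10] type=-147 & 0x3ff = 0x36d; word=0xdb637f9a
word = 0xdb637f9a → little-endian bytes:
  [0]=0x9a  [1]=0x7f  [2]=0x63  [3]=0xdb

9a 7f 63 db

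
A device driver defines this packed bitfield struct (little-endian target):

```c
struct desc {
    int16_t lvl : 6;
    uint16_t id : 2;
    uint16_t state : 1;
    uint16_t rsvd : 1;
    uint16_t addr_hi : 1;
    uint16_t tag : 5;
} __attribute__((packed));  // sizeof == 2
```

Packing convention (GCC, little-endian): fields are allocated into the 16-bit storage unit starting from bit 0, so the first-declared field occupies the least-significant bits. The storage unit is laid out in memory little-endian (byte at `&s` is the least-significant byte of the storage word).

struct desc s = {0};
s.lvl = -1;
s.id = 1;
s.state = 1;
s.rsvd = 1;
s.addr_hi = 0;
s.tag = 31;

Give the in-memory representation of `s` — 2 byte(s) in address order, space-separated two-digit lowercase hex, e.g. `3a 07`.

[0+:6] lvl=-1 & 0x3f = 0x3f; word=0x003f
[6+:2] id=1 & 0x3 = 0x1; word=0x007f
[8+:1] state=1 & 0x1 = 0x1; word=0x017f
[9+:1] rsvd=1 & 0x1 = 0x1; word=0x037f
[10+:1] addr_hi=0 & 0x1 = 0x0; word=0x037f
[11+:5] tag=31 & 0x1f = 0x1f; word=0xfb7f
word = 0xfb7f → little-endian bytes:
  [0]=0x7f  [1]=0xfb

7f fb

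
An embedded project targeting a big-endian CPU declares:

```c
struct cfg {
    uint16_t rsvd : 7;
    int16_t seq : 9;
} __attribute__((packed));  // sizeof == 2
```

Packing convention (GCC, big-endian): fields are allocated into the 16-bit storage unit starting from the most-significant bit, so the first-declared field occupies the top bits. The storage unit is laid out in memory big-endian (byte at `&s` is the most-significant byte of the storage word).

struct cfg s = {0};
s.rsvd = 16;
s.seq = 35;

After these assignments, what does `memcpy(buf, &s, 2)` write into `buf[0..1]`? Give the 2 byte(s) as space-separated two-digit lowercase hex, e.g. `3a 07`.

rsvd (7b) val=16 bits=0x10 at bit 9: 0x2000
seq (9b) val=35 bits=0x23 at bit 0: 0x2023
word = 0x2023 → big-endian bytes:
  [0]=0x20  [1]=0x23

20 23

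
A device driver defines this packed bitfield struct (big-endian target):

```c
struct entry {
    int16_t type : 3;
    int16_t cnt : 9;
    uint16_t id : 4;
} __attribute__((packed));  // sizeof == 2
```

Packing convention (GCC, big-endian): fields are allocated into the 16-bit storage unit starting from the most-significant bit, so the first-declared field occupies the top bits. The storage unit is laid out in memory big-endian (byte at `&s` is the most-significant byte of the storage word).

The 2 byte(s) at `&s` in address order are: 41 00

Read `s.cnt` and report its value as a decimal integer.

16

[0]=0x41 [1]=0x00 (big-endian) → word 0x4100
type [13+:3] = (word>>13) & 0x7 = 2
cnt [4+:9] = (word>>4) & 0x1ff = 16  ←
id [0+:4] = (word>>0) & 0xf = 0
cnt signed 9b, MSB=0: value = 16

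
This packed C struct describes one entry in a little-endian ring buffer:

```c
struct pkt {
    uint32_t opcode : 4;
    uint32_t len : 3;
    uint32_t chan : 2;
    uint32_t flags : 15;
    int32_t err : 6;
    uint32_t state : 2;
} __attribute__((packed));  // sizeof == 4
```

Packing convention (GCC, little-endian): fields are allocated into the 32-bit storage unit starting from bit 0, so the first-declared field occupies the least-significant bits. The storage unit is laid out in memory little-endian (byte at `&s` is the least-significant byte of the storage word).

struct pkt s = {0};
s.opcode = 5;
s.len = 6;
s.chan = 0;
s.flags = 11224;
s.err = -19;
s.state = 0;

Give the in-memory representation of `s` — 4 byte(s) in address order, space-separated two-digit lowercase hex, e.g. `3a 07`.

65 b0 57 2d

[0+:4] opcode=5 & 0xf = 0x5; word=0x00000005
[4+:3] len=6 & 0x7 = 0x6; word=0x00000065
[7+:2] chan=0 & 0x3 = 0x0; word=0x00000065
[9+:15] flags=11224 & 0x7fff = 0x2bd8; word=0x0057b065
[24+:6] err=-19 & 0x3f = 0x2d; word=0x2d57b065
[30+:2] state=0 & 0x3 = 0x0; word=0x2d57b065
word = 0x2d57b065 → little-endian bytes:
  [0]=0x65  [1]=0xb0  [2]=0x57  [3]=0x2d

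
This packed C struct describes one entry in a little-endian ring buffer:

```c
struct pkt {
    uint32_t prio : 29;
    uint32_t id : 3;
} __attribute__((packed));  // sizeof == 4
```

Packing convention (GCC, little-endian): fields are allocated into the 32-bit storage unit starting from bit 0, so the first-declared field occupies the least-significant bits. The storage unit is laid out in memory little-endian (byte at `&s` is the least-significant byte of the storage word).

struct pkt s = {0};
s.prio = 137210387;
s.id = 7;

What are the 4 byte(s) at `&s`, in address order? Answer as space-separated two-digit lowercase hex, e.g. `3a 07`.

13 aa 2d e8

prio:29 = 137210387 → 0x82daa13 << 0 → word 0x082daa13
id:3 = 7 → 0x7 << 29 → word 0xe82daa13
word = 0xe82daa13 → little-endian bytes:
  [0]=0x13  [1]=0xaa  [2]=0x2d  [3]=0xe8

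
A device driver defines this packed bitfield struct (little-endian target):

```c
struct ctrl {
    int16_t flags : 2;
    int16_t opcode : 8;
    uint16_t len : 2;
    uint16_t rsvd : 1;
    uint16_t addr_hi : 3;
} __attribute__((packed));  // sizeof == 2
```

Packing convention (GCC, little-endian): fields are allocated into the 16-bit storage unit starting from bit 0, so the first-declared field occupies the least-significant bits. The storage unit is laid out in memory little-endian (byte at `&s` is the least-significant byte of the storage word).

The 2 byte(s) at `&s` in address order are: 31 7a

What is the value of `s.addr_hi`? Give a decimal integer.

3

[0]=0x31 [1]=0x7a (little-endian) → word 0x7a31
flags [0+:2] = (word>>0) & 0x3 = 1
opcode [2+:8] = (word>>2) & 0xff = 140
len [10+:2] = (word>>10) & 0x3 = 2
rsvd [12+:1] = (word>>12) & 0x1 = 1
addr_hi [13+:3] = (word>>13) & 0x7 = 3  ←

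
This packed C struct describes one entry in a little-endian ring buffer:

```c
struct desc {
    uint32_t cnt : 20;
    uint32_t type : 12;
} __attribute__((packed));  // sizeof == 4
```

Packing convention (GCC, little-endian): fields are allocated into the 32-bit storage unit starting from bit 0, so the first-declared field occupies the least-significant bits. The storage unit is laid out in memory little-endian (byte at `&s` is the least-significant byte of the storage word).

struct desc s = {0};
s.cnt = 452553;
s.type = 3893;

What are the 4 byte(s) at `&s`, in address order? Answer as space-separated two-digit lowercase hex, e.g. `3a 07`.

cnt:20 = 452553 → 0x6e7c9 << 0 → word 0x0006e7c9
type:12 = 3893 → 0xf35 << 20 → word 0xf356e7c9
word = 0xf356e7c9 → little-endian bytes:
  [0]=0xc9  [1]=0xe7  [2]=0x56  [3]=0xf3

c9 e7 56 f3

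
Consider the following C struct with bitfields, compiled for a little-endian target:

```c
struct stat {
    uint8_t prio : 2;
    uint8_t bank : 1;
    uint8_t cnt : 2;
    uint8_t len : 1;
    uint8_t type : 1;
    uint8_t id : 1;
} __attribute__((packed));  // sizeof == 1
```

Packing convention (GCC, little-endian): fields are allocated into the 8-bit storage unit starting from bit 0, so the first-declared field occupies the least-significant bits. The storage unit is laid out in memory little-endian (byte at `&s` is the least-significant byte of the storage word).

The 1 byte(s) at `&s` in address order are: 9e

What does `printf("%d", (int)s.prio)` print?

[0]=0x9e (little-endian) → word 0x9e
prio [0+:2] = (word>>0) & 0x3 = 2  ←
bank [2+:1] = (word>>2) & 0x1 = 1
cnt [3+:2] = (word>>3) & 0x3 = 3
len [5+:1] = (word>>5) & 0x1 = 0
type [6+:1] = (word>>6) & 0x1 = 0
id [7+:1] = (word>>7) & 0x1 = 1

2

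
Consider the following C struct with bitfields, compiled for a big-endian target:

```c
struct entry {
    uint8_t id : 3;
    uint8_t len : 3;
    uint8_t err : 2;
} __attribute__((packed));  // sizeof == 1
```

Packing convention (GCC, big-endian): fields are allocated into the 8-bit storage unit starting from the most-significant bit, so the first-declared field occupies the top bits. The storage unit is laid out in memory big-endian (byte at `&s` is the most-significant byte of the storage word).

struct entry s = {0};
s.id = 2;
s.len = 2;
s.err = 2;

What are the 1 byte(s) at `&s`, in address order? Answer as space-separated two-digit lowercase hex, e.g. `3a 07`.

4a

id:3 = 2 → 0x2 << 5 → word 0x40
len:3 = 2 → 0x2 << 2 → word 0x48
err:2 = 2 → 0x2 << 0 → word 0x4a
word = 0x4a → big-endian bytes:
  [0]=0x4a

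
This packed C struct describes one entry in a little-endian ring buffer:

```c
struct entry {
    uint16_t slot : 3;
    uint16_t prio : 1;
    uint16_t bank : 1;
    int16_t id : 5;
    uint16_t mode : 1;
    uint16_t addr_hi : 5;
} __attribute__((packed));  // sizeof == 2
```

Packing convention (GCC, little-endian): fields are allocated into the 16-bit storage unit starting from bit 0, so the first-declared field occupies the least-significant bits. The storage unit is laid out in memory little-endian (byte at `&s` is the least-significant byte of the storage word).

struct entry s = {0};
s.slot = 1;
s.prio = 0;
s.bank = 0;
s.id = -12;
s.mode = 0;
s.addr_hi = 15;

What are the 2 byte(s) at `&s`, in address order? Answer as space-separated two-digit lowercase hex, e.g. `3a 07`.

81 7a

[0+:3] slot=1 & 0x7 = 0x1; word=0x0001
[3+:1] prio=0 & 0x1 = 0x0; word=0x0001
[4+:1] bank=0 & 0x1 = 0x0; word=0x0001
[5+:5] id=-12 & 0x1f = 0x14; word=0x0281
[10+:1] mode=0 & 0x1 = 0x0; word=0x0281
[11+:5] addr_hi=15 & 0x1f = 0xf; word=0x7a81
word = 0x7a81 → little-endian bytes:
  [0]=0x81  [1]=0x7a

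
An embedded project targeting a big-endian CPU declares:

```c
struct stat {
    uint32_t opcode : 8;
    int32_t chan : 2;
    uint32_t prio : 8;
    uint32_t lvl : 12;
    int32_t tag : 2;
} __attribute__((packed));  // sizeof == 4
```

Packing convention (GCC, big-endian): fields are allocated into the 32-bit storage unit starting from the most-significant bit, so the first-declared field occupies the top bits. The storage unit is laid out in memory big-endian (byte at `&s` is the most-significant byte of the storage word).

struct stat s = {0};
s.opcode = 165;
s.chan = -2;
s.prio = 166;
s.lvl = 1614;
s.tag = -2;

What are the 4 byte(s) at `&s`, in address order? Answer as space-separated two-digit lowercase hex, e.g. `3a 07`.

a5 a9 99 3a

opcode (8b) val=165 bits=0xa5 at bit 24: 0xa5000000
chan (2b) val=-2 bits=0x2 at bit 22: 0xa5800000
prio (8b) val=166 bits=0xa6 at bit 14: 0xa5a98000
lvl (12b) val=1614 bits=0x64e at bit 2: 0xa5a99938
tag (2b) val=-2 bits=0x2 at bit 0: 0xa5a9993a
word = 0xa5a9993a → big-endian bytes:
  [0]=0xa5  [1]=0xa9  [2]=0x99  [3]=0x3a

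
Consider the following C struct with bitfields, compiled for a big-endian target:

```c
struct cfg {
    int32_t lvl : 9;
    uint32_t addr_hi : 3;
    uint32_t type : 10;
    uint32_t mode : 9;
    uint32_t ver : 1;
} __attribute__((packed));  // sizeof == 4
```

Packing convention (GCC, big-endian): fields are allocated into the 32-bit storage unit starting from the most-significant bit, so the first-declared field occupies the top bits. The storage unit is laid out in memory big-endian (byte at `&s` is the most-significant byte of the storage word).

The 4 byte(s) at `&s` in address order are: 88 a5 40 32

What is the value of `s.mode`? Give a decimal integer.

[0]=0x88 [1]=0xa5 [2]=0x40 [3]=0x32 (big-endian) → word 0x88a54032
lvl:9 @ bit 23 → (0x88a54032>>23)&0x1ff = 0x111
addr_hi:3 @ bit 20 → (0x88a54032>>20)&0x7 = 0x2
type:10 @ bit 10 → (0x88a54032>>10)&0x3ff = 0x150
mode:9 @ bit 1 → (0x88a54032>>1)&0x1ff = 0x19  ←
ver:1 @ bit 0 → (0x88a54032>>0)&0x1 = 0x0

25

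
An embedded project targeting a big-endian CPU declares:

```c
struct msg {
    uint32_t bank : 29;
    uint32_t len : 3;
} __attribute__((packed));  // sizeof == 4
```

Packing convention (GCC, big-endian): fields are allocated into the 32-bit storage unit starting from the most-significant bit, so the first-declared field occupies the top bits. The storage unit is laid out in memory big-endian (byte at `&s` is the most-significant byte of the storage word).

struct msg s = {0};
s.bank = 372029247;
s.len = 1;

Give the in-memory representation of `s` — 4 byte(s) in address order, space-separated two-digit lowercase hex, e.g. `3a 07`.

[3+:29] bank=372029247 & 0x1fffffff = 0x162cb73f; word=0xb165b9f8
[0+:3] len=1 & 0x7 = 0x1; word=0xb165b9f9
word = 0xb165b9f9 → big-endian bytes:
  [0]=0xb1  [1]=0x65  [2]=0xb9  [3]=0xf9

b1 65 b9 f9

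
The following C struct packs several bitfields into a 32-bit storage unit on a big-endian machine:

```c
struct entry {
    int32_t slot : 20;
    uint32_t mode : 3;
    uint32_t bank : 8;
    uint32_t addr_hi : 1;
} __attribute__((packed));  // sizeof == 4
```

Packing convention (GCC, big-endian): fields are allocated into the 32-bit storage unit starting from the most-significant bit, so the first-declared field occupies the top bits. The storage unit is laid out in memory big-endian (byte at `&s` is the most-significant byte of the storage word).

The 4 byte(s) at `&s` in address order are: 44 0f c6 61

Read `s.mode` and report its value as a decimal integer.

3

[0]=0x44 [1]=0x0f [2]=0xc6 [3]=0x61 (big-endian) → word 0x440fc661
slot:20 @ bit 12 → (0x440fc661>>12)&0xfffff = 0x440fc
mode:3 @ bit 9 → (0x440fc661>>9)&0x7 = 0x3  ←
bank:8 @ bit 1 → (0x440fc661>>1)&0xff = 0x30
addr_hi:1 @ bit 0 → (0x440fc661>>0)&0x1 = 0x1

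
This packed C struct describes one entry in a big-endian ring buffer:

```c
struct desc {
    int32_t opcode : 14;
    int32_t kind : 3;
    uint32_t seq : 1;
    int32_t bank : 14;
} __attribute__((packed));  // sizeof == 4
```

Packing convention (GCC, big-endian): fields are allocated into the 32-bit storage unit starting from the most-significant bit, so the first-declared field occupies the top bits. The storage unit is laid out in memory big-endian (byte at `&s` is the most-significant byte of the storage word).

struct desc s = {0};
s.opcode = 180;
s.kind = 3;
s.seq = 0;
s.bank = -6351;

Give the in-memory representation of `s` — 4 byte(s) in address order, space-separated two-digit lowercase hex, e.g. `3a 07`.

02 d1 a7 31

[18+:14] opcode=180 & 0x3fff = 0xb4; word=0x02d00000
[15+:3] kind=3 & 0x7 = 0x3; word=0x02d18000
[14+:1] seq=0 & 0x1 = 0x0; word=0x02d18000
[0+:14] bank=-6351 & 0x3fff = 0x2731; word=0x02d1a731
word = 0x02d1a731 → big-endian bytes:
  [0]=0x02  [1]=0xd1  [2]=0xa7  [3]=0x31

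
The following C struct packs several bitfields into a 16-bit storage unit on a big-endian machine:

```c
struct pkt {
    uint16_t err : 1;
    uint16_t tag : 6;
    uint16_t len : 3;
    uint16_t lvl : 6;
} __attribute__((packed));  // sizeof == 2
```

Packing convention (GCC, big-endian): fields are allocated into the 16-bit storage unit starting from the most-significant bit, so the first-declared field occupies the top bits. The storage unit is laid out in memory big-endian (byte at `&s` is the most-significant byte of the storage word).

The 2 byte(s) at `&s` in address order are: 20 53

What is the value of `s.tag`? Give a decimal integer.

16

[0]=0x20 [1]=0x53 (big-endian) → word 0x2053
err [15+:1] = (word>>15) & 0x1 = 0
tag [9+:6] = (word>>9) & 0x3f = 16  ←
len [6+:3] = (word>>6) & 0x7 = 1
lvl [0+:6] = (word>>0) & 0x3f = 19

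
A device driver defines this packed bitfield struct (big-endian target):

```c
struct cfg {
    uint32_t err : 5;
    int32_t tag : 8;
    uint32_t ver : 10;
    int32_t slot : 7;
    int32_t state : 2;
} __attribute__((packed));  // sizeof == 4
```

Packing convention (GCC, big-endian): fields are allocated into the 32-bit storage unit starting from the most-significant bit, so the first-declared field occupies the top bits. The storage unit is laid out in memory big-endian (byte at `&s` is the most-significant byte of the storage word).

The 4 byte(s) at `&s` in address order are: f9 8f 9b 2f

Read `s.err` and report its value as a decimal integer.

31

[0]=0xf9 [1]=0x8f [2]=0x9b [3]=0x2f (big-endian) → word 0xf98f9b2f
err:5 @ bit 27 → (0xf98f9b2f>>27)&0x1f = 0x1f  ←
tag:8 @ bit 19 → (0xf98f9b2f>>19)&0xff = 0x31
ver:10 @ bit 9 → (0xf98f9b2f>>9)&0x3ff = 0x3cd
slot:7 @ bit 2 → (0xf98f9b2f>>2)&0x7f = 0x4b
state:2 @ bit 0 → (0xf98f9b2f>>0)&0x3 = 0x3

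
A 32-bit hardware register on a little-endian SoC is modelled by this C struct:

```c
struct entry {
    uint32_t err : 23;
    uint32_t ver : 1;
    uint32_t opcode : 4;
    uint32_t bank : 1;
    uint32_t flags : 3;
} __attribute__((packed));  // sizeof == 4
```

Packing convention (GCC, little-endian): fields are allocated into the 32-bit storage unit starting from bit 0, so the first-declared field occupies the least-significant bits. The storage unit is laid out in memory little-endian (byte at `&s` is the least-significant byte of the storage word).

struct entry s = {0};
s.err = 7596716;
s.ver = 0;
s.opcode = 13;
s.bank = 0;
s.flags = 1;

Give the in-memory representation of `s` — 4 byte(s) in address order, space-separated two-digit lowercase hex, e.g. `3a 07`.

ac ea 73 2d

err (23b) val=7596716 bits=0x73eaac at bit 0: 0x0073eaac
ver (1b) val=0 bits=0x0 at bit 23: 0x0073eaac
opcode (4b) val=13 bits=0xd at bit 24: 0x0d73eaac
bank (1b) val=0 bits=0x0 at bit 28: 0x0d73eaac
flags (3b) val=1 bits=0x1 at bit 29: 0x2d73eaac
word = 0x2d73eaac → little-endian bytes:
  [0]=0xac  [1]=0xea  [2]=0x73  [3]=0x2d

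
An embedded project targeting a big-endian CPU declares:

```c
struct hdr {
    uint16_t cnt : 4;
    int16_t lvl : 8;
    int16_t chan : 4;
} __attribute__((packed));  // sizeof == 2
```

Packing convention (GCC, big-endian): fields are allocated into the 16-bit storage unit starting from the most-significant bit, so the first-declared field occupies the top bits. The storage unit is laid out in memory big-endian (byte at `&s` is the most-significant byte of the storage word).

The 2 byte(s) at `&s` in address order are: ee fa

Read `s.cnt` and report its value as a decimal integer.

14

[0]=0xee [1]=0xfa (big-endian) → word 0xeefa
cnt [12+:4] = (word>>12) & 0xf = 14  ←
lvl [4+:8] = (word>>4) & 0xff = 239
chan [0+:4] = (word>>0) & 0xf = 10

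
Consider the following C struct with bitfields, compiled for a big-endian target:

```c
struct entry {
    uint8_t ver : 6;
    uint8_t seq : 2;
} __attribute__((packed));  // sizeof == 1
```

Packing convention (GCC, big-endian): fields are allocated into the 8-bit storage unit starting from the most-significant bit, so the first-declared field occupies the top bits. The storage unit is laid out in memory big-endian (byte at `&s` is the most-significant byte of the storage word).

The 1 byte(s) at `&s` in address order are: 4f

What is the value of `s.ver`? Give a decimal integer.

19

[0]=0x4f (big-endian) → word 0x4f
ver [2+:6] = (word>>2) & 0x3f = 19  ←
seq [0+:2] = (word>>0) & 0x3 = 3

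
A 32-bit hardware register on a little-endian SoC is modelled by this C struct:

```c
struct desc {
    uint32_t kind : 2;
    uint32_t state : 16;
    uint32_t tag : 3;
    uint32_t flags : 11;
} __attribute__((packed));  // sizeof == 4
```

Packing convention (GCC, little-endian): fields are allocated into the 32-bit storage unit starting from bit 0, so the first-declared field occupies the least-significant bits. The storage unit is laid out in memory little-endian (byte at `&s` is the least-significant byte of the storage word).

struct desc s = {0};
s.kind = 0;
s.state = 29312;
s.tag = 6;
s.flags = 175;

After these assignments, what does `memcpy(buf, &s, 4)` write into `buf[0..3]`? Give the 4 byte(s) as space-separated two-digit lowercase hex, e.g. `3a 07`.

[0+:2] kind=0 & 0x3 = 0x0; word=0x00000000
[2+:16] state=29312 & 0xffff = 0x7280; word=0x0001ca00
[18+:3] tag=6 & 0x7 = 0x6; word=0x0019ca00
[21+:11] flags=175 & 0x7ff = 0xaf; word=0x15f9ca00
word = 0x15f9ca00 → little-endian bytes:
  [0]=0x00  [1]=0xca  [2]=0xf9  [3]=0x15

00 ca f9 15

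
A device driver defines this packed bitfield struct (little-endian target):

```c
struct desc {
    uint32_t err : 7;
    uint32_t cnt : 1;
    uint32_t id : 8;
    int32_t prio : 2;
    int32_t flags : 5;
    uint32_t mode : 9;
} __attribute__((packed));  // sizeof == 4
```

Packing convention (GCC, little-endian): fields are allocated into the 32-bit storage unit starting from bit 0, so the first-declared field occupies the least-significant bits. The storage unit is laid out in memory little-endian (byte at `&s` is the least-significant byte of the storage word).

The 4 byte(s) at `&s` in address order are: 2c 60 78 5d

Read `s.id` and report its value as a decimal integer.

96

[0]=0x2c [1]=0x60 [2]=0x78 [3]=0x5d (little-endian) → word 0x5d78602c
err:7 @ bit 0 → (0x5d78602c>>0)&0x7f = 0x2c
cnt:1 @ bit 7 → (0x5d78602c>>7)&0x1 = 0x0
id:8 @ bit 8 → (0x5d78602c>>8)&0xff = 0x60  ←
prio:2 @ bit 16 → (0x5d78602c>>16)&0x3 = 0x0
flags:5 @ bit 18 → (0x5d78602c>>18)&0x1f = 0x1e
mode:9 @ bit 23 → (0x5d78602c>>23)&0x1ff = 0xba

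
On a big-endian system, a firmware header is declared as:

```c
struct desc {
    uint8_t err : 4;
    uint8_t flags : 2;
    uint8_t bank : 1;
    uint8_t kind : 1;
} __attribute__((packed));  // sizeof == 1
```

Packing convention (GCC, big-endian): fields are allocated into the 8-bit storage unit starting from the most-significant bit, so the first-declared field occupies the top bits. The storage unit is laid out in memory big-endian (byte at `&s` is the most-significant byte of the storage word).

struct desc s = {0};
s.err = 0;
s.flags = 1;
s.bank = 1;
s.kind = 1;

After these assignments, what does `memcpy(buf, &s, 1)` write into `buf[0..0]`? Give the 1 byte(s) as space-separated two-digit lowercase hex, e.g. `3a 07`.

err:4 = 0 → 0x0 << 4 → word 0x00
flags:2 = 1 → 0x1 << 2 → word 0x04
bank:1 = 1 → 0x1 << 1 → word 0x06
kind:1 = 1 → 0x1 << 0 → word 0x07
word = 0x07 → big-endian bytes:
  [0]=0x07

07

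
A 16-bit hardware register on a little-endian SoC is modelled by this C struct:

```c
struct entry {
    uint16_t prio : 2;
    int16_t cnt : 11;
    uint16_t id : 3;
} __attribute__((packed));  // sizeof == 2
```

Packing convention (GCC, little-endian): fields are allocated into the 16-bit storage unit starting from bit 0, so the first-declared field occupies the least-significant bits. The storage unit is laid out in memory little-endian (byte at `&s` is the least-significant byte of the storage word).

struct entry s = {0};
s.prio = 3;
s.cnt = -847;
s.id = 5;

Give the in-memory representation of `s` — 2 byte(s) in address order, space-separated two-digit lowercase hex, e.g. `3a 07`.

c7 b2

prio:2 = 3 → 0x3 << 0 → word 0x0003
cnt:11 = -847 → 0x4b1 << 2 → word 0x12c7
id:3 = 5 → 0x5 << 13 → word 0xb2c7
word = 0xb2c7 → little-endian bytes:
  [0]=0xc7  [1]=0xb2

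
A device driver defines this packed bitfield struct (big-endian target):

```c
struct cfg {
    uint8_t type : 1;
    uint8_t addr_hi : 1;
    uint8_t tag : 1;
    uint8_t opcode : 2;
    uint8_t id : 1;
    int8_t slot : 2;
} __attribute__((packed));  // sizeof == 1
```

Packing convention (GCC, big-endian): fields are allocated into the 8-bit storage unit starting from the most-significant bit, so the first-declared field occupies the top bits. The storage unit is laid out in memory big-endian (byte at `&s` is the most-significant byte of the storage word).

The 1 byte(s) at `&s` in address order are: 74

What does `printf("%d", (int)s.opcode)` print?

2

[0]=0x74 (big-endian) → word 0x74
type:1 @ bit 7 → (0x74>>7)&0x1 = 0x0
addr_hi:1 @ bit 6 → (0x74>>6)&0x1 = 0x1
tag:1 @ bit 5 → (0x74>>5)&0x1 = 0x1
opcode:2 @ bit 3 → (0x74>>3)&0x3 = 0x2  ←
id:1 @ bit 2 → (0x74>>2)&0x1 = 0x1
slot:2 @ bit 0 → (0x74>>0)&0x3 = 0x0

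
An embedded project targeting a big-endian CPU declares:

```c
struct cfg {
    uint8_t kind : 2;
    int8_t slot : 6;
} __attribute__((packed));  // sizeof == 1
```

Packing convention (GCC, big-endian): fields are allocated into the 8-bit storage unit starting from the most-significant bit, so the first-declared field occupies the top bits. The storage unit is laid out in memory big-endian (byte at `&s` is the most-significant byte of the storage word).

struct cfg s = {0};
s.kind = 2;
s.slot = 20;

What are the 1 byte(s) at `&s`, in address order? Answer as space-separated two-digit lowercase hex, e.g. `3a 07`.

kind (2b) val=2 bits=0x2 at bit 6: 0x80
slot (6b) val=20 bits=0x14 at bit 0: 0x94
word = 0x94 → big-endian bytes:
  [0]=0x94

94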